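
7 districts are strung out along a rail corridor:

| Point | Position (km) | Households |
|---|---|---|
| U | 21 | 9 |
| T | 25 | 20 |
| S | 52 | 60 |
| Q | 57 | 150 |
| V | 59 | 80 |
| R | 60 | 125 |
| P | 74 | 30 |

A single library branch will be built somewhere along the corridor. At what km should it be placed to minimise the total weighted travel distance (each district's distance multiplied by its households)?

For a sum of weighted absolute distances on a line, the optimum is the weighted median (not the mean). Total weight W = 474; half-weight = 237.
Sort by position and accumulate weight:
  km 21 (U, w=9) → cum 9
  km 25 (T, w=20) → cum 29
  km 52 (S, w=60) → cum 89
  km 57 (Q, w=150) → cum 239  ≥ 237 → median here
  km 59 (V, w=80) → cum 319
  km 60 (R, w=125) → cum 444
  km 74 (P, w=30) → cum 474
Optimal location: km 57.

x = 57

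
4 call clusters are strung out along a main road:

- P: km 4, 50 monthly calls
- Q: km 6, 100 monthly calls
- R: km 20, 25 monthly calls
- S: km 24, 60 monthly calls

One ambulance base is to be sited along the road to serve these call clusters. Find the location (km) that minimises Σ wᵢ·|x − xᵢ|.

x = 6

For a sum of weighted absolute distances on a line, the optimum is the weighted median (not the mean). Total weight W = 235; half-weight = 117.5.
Sort by position and accumulate weight:
  km 4 (P, w=50) → cum 50
  km 6 (Q, w=100) → cum 150  ≥ 117.5 → median here
  km 20 (R, w=25) → cum 175
  km 24 (S, w=60) → cum 235
Optimal location: km 6.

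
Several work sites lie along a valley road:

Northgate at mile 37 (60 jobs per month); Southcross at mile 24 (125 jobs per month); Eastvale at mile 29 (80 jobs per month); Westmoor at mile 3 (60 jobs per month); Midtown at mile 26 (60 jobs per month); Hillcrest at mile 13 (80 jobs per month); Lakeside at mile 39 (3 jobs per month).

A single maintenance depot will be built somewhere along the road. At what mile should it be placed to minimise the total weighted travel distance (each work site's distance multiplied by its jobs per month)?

x = 24

For a sum of weighted absolute distances on a line, the optimum is the weighted median (not the mean). Total weight W = 468; half-weight = 234.
Sort by position and accumulate weight:
  mile 3 (Westmoor, w=60) → cum 60
  mile 13 (Hillcrest, w=80) → cum 140
  mile 24 (Southcross, w=125) → cum 265  ≥ 234 → median here
  mile 26 (Midtown, w=60) → cum 325
  mile 29 (Eastvale, w=80) → cum 405
  mile 37 (Northgate, w=60) → cum 465
  mile 39 (Lakeside, w=3) → cum 468
Optimal location: mile 24.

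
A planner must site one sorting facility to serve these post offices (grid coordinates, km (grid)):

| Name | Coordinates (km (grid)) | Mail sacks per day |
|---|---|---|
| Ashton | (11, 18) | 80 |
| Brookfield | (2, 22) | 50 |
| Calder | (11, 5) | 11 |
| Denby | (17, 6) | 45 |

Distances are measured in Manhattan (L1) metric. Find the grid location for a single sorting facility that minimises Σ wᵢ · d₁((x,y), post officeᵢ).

(11, 18)

Manhattan distance separates: Σwᵢ(|x−xᵢ|+|y−yᵢ|) = Σwᵢ|x−xᵢ| + Σwᵢ|y−yᵢ|, so x and y are optimised independently as 1-D weighted medians.
Total weight W = 186; half = 93.
x-coordinate, sorted with cumulative weight:
  x=2 (Brookfield, w=50) cum 50
  x=11 (Ashton, w=80) cum 130  ← median
  x=11 (Calder, w=11) cum 141
  x=17 (Denby, w=45) cum 186
⇒ x* = 11
y-coordinate, sorted with cumulative weight:
  y=5 (Calder, w=11) cum 11
  y=6 (Denby, w=45) cum 56
  y=18 (Ashton, w=80) cum 136  ← median
  y=22 (Brookfield, w=50) cum 186
⇒ y* = 18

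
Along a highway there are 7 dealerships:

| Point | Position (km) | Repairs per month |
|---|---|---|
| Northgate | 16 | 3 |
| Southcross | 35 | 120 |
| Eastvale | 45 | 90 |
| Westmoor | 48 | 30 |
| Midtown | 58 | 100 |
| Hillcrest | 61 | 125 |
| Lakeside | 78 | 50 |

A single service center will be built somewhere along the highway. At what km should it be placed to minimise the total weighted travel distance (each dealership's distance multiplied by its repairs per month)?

x = 58

For a sum of weighted absolute distances on a line, the optimum is the weighted median (not the mean). Total weight W = 518; half-weight = 259.
Sort by position and accumulate weight:
  km 16 (Northgate, w=3) → cum 3
  km 35 (Southcross, w=120) → cum 123
  km 45 (Eastvale, w=90) → cum 213
  km 48 (Westmoor, w=30) → cum 243
  km 58 (Midtown, w=100) → cum 343  ≥ 259 → median here
  km 61 (Hillcrest, w=125) → cum 468
  km 78 (Lakeside, w=50) → cum 518
Optimal location: km 58.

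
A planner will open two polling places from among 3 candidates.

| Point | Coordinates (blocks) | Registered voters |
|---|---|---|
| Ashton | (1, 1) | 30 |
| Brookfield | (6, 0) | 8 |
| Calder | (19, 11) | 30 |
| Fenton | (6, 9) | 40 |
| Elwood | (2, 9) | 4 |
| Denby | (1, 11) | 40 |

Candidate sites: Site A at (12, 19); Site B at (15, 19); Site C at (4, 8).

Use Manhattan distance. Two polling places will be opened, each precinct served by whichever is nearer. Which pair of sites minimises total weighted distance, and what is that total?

Evaluate every pair (each demand assigned to the nearer of the two):
  {Site B, Site C}: total = 1112
  {Site A, Site C}: total = 1202
  {Site A, Site B}: total = 2910
Best pair: {Site B, Site C} with total 1112.

{Site B, Site C}, total 1112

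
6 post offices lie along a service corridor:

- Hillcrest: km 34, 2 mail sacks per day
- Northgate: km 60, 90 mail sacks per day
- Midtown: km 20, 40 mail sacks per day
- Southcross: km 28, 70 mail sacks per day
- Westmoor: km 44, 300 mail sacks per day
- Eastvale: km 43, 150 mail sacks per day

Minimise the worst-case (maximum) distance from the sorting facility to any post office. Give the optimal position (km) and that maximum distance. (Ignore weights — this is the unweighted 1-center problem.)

The 1-center on a line is the midpoint of the two extreme points: leftmost at 20, rightmost at 60.
Optimal location = (20 + 60)/2 = 40; maximum distance = (60 − 20)/2 = 20.

location 40, max distance 20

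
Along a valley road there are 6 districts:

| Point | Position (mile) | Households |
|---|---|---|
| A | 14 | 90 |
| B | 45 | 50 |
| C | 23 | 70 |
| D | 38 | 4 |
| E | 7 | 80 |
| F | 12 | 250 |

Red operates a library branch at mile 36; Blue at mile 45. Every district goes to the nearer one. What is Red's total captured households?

The indifferent point is the midpoint (36+45)/2 = 40.5; districts left of it (closer to Red at 36) go to Red, those right go to Blue.
  E at 7 (w=80) → Red
  F at 12 (w=250) → Red
  A at 14 (w=90) → Red
  C at 23 (w=70) → Red
  D at 38 (w=4) → Red
  B at 45 (w=50) → Blue
Red captures 494; Blue captures 50.

494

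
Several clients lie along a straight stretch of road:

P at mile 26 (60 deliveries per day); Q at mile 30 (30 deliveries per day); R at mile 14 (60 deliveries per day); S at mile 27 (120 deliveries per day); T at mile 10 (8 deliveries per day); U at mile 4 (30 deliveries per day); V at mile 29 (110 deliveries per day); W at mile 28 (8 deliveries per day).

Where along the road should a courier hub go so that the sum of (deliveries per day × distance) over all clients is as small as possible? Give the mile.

For a sum of weighted absolute distances on a line, the optimum is the weighted median (not the mean). Total weight W = 426; half-weight = 213.
Sort by position and accumulate weight:
  mile 4 (U, w=30) → cum 30
  mile 10 (T, w=8) → cum 38
  mile 14 (R, w=60) → cum 98
  mile 26 (P, w=60) → cum 158
  mile 27 (S, w=120) → cum 278  ≥ 213 → median here
  mile 28 (W, w=8) → cum 286
  mile 29 (V, w=110) → cum 396
  mile 30 (Q, w=30) → cum 426
Optimal location: mile 27.

x = 27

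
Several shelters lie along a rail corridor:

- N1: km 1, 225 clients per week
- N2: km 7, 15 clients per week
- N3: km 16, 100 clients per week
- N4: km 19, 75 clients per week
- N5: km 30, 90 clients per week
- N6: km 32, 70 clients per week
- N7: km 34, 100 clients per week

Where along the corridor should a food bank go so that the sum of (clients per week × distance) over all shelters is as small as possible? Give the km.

For a sum of weighted absolute distances on a line, the optimum is the weighted median (not the mean). Total weight W = 675; half-weight = 337.5.
Sort by position and accumulate weight:
  km 1 (N1, w=225) → cum 225
  km 7 (N2, w=15) → cum 240
  km 16 (N3, w=100) → cum 340  ≥ 337.5 → median here
  km 19 (N4, w=75) → cum 415
  km 30 (N5, w=90) → cum 505
  km 32 (N6, w=70) → cum 575
  km 34 (N7, w=100) → cum 675
Optimal location: km 16.

x = 16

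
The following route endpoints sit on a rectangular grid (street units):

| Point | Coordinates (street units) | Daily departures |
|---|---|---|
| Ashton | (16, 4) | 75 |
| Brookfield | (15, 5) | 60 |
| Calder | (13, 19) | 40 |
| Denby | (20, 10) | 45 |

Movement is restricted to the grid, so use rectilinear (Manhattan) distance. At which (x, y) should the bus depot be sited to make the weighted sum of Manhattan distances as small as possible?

(16, 5)

Manhattan distance separates: Σwᵢ(|x−xᵢ|+|y−yᵢ|) = Σwᵢ|x−xᵢ| + Σwᵢ|y−yᵢ|, so x and y are optimised independently as 1-D weighted medians.
Total weight W = 220; half = 110.
x-coordinate, sorted with cumulative weight:
  x=13 (Calder, w=40) cum 40
  x=15 (Brookfield, w=60) cum 100
  x=16 (Ashton, w=75) cum 175  ← median
  x=20 (Denby, w=45) cum 220
⇒ x* = 16
y-coordinate, sorted with cumulative weight:
  y=4 (Ashton, w=75) cum 75
  y=5 (Brookfield, w=60) cum 135  ← median
  y=10 (Denby, w=45) cum 180
  y=19 (Calder, w=40) cum 220
⇒ y* = 5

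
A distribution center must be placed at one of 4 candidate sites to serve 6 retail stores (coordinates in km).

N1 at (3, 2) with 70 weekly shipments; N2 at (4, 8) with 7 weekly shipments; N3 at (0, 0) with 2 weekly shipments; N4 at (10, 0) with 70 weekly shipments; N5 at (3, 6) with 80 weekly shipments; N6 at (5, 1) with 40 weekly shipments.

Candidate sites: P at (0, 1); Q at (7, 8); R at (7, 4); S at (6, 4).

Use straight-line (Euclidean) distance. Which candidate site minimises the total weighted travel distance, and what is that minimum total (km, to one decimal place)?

S, total 1109.0 km

Total weighted distance at each candidate:
  P (0, 1): total = 1649.8
  Q (7, 8): total = 1794.1
  R (7, 4): total = 1216.2
  S (6, 4): total = 1109.0
Minimum is at S with total 1109.0 km.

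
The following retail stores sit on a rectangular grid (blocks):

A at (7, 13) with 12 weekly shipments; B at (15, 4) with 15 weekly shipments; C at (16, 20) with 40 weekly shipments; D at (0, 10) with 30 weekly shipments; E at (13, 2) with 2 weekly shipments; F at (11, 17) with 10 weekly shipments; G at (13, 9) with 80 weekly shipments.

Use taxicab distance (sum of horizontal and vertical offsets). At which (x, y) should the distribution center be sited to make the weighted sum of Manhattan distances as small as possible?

Manhattan distance separates: Σwᵢ(|x−xᵢ|+|y−yᵢ|) = Σwᵢ|x−xᵢ| + Σwᵢ|y−yᵢ|, so x and y are optimised independently as 1-D weighted medians.
Total weight W = 189; half = 94.5.
x-coordinate, sorted with cumulative weight:
  x=0 (D, w=30) cum 30
  x=7 (A, w=12) cum 42
  x=11 (F, w=10) cum 52
  x=13 (E, w=2) cum 54
  x=13 (G, w=80) cum 134  ← median
  x=15 (B, w=15) cum 149
  x=16 (C, w=40) cum 189
⇒ x* = 13
y-coordinate, sorted with cumulative weight:
  y=2 (E, w=2) cum 2
  y=4 (B, w=15) cum 17
  y=9 (G, w=80) cum 97  ← median
  y=10 (D, w=30) cum 127
  y=13 (A, w=12) cum 139
  y=17 (F, w=10) cum 149
  y=20 (C, w=40) cum 189
⇒ y* = 9

(13, 9)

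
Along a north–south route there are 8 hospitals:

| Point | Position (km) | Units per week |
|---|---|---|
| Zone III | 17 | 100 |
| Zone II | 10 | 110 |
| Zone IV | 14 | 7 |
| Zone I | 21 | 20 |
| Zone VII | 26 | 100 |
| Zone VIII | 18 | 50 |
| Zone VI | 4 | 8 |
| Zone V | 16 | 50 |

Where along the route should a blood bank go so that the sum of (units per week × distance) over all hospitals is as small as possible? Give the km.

x = 17

For a sum of weighted absolute distances on a line, the optimum is the weighted median (not the mean). Total weight W = 445; half-weight = 222.5.
Sort by position and accumulate weight:
  km 4 (Zone VI, w=8) → cum 8
  km 10 (Zone II, w=110) → cum 118
  km 14 (Zone IV, w=7) → cum 125
  km 16 (Zone V, w=50) → cum 175
  km 17 (Zone III, w=100) → cum 275  ≥ 222.5 → median here
  km 18 (Zone VIII, w=50) → cum 325
  km 21 (Zone I, w=20) → cum 345
  km 26 (Zone VII, w=100) → cum 445
Optimal location: km 17.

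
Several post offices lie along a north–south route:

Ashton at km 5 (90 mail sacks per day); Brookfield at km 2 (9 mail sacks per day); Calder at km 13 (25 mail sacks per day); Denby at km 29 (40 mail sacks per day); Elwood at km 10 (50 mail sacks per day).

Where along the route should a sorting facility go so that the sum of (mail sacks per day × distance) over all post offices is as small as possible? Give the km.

x = 10

For a sum of weighted absolute distances on a line, the optimum is the weighted median (not the mean). Total weight W = 214; half-weight = 107.
Sort by position and accumulate weight:
  km 2 (Brookfield, w=9) → cum 9
  km 5 (Ashton, w=90) → cum 99
  km 10 (Elwood, w=50) → cum 149  ≥ 107 → median here
  km 13 (Calder, w=25) → cum 174
  km 29 (Denby, w=40) → cum 214
Optimal location: km 10.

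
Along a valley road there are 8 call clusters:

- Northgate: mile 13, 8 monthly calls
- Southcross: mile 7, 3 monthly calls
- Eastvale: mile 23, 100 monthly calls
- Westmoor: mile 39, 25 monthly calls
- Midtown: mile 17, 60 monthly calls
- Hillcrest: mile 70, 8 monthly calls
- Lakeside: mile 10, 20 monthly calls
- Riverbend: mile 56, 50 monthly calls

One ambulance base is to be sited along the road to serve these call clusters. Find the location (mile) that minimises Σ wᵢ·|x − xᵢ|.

x = 23

For a sum of weighted absolute distances on a line, the optimum is the weighted median (not the mean). Total weight W = 274; half-weight = 137.
Sort by position and accumulate weight:
  mile 7 (Southcross, w=3) → cum 3
  mile 10 (Lakeside, w=20) → cum 23
  mile 13 (Northgate, w=8) → cum 31
  mile 17 (Midtown, w=60) → cum 91
  mile 23 (Eastvale, w=100) → cum 191  ≥ 137 → median here
  mile 39 (Westmoor, w=25) → cum 216
  mile 56 (Riverbend, w=50) → cum 266
  mile 70 (Hillcrest, w=8) → cum 274
Optimal location: mile 23.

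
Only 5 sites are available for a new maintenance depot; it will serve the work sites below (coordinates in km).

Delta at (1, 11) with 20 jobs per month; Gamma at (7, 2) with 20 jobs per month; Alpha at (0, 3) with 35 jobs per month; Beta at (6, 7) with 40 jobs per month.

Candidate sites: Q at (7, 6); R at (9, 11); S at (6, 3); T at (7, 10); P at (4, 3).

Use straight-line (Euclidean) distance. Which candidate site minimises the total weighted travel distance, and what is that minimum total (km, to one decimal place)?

P, total 553.0 km

Total weighted distance at each candidate:
  Q (7, 6): total = 559.3
  R (9, 11): total = 965.8
  S (6, 3): total = 587.0
  T (7, 10): total = 754.6
  P (4, 3): total = 553.0
Minimum is at P with total 553.0 km.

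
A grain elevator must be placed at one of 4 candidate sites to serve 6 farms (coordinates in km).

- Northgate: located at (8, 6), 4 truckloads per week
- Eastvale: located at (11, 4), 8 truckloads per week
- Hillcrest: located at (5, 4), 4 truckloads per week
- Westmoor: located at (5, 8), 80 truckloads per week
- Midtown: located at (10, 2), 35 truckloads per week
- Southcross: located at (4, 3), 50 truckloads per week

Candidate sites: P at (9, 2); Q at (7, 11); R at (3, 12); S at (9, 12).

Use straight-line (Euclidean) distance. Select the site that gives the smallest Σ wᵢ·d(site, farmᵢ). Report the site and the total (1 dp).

Total weighted distance at each candidate:
  P (9, 2): total = 923.8
  Q (7, 11): total = 1161.7
  R (3, 12): total = 1392.5
  S (9, 12): total = 1445.2
Minimum is at P with total 923.8 km.

P, total 923.8 km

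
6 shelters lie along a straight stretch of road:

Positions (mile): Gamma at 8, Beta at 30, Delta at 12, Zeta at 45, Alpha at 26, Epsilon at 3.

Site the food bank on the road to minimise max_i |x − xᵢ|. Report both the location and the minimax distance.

The 1-center on a line is the midpoint of the two extreme points: leftmost at 3, rightmost at 45.
Optimal location = (3 + 45)/2 = 24; maximum distance = (45 − 3)/2 = 21.

location 24, max distance 21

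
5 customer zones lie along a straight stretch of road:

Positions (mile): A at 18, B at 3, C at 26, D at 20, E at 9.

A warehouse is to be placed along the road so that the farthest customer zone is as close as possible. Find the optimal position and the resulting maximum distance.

The 1-center on a line is the midpoint of the two extreme points: leftmost at 3, rightmost at 26.
Optimal location = (3 + 26)/2 = 14.5; maximum distance = (26 − 3)/2 = 11.5.

location 14.5, max distance 11.5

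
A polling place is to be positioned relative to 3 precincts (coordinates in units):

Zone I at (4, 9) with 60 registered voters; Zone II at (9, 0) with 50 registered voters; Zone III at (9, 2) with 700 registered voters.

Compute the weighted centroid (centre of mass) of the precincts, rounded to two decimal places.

The minimiser of Σwᵢ‖p−pᵢ‖² is the weighted centroid p* = (Σwᵢpᵢ)/(Σwᵢ).
Σwᵢ = 810.
Σwᵢxᵢ = 60·4 + 50·9 + 700·9 = 6990.
Σwᵢyᵢ = 60·9 + 50·0 + 700·2 = 1940.
x* = 6990/810 = 8.63, y* = 1940/810 = 2.40.

(8.63, 2.40)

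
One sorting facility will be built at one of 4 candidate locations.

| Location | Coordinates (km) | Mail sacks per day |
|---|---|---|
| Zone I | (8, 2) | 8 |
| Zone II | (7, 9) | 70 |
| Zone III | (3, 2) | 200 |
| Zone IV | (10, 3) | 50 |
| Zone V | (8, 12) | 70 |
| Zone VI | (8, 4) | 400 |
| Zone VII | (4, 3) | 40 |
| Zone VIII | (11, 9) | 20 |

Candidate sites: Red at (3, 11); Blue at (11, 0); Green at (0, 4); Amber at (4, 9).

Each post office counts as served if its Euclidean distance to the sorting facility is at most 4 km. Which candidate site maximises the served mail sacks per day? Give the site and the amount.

Green, covering 200

Coverage radius r = 4 km; a point is covered iff (Δx)²+(Δy)² ≤ 4² = 16.
  Red (3, 11): covers {none} → 0
  Blue (11, 0): covers {Zone I, Zone IV} → 58
  Green (0, 4): covers {Zone III} → 200
  Amber (4, 9): covers {Zone II} → 70
Maximum coverage at Green: 200 mail sacks per day.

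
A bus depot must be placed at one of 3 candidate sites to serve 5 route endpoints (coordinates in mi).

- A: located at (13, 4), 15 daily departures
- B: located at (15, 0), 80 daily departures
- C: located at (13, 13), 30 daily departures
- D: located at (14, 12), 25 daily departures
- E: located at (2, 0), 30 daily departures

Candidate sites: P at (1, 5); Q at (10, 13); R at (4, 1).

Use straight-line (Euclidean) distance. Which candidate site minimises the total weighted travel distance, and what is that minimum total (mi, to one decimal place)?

Q, total 1907.6 mi

Total weighted distance at each candidate:
  P (1, 5): total = 2324.7
  Q (10, 13): total = 1907.6
  R (4, 1): total = 1914.7
Minimum is at Q with total 1907.6 mi.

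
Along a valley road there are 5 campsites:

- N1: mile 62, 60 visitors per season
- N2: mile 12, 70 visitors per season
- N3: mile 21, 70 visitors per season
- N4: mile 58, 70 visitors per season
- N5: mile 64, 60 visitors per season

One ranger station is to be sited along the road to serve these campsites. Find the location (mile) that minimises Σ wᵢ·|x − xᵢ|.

For a sum of weighted absolute distances on a line, the optimum is the weighted median (not the mean). Total weight W = 330; half-weight = 165.
Sort by position and accumulate weight:
  mile 12 (N2, w=70) → cum 70
  mile 21 (N3, w=70) → cum 140
  mile 58 (N4, w=70) → cum 210  ≥ 165 → median here
  mile 62 (N1, w=60) → cum 270
  mile 64 (N5, w=60) → cum 330
Optimal location: mile 58.

x = 58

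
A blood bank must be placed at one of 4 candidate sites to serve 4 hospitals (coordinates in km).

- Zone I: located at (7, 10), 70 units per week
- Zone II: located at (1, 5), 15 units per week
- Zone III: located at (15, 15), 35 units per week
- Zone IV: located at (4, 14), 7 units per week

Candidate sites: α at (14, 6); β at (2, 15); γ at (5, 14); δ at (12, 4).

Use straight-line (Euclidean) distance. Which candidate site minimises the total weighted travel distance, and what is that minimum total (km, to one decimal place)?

γ, total 819.5 km

Total weighted distance at each candidate:
  α (14, 6): total = 1166.5
  β (2, 15): total = 1116.4
  γ (5, 14): total = 819.5
  δ (12, 4): total = 1201.1
Minimum is at γ with total 819.5 km.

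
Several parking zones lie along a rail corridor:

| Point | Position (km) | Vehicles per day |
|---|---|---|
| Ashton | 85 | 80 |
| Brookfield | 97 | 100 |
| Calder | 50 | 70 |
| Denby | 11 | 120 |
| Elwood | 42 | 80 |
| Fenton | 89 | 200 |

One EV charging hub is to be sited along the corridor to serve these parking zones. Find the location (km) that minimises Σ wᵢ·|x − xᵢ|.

x = 85

For a sum of weighted absolute distances on a line, the optimum is the weighted median (not the mean). Total weight W = 650; half-weight = 325.
Sort by position and accumulate weight:
  km 11 (Denby, w=120) → cum 120
  km 42 (Elwood, w=80) → cum 200
  km 50 (Calder, w=70) → cum 270
  km 85 (Ashton, w=80) → cum 350  ≥ 325 → median here
  km 89 (Fenton, w=200) → cum 550
  km 97 (Brookfield, w=100) → cum 650
Optimal location: km 85.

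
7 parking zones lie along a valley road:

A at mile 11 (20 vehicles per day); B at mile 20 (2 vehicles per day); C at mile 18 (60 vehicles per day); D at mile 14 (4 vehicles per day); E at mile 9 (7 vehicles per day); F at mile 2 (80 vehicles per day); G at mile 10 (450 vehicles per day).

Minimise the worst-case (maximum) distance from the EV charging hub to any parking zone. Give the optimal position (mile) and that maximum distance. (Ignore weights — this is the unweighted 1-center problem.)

The 1-center on a line is the midpoint of the two extreme points: leftmost at 2, rightmost at 20.
Optimal location = (2 + 20)/2 = 11; maximum distance = (20 − 2)/2 = 9.

location 11, max distance 9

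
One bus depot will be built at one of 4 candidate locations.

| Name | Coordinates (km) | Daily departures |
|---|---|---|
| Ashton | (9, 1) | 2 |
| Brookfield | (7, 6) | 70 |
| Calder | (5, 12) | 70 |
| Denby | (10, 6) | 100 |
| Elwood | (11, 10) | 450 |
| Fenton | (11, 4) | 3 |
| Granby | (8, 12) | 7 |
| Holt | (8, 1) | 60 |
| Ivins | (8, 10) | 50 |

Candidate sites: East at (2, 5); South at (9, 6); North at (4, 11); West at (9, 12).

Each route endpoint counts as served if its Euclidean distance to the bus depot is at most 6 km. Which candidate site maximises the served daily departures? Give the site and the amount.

Coverage radius r = 6 km; a point is covered iff (Δx)²+(Δy)² ≤ 6² = 36.
  East (2, 5): covers {Brookfield} → 70
  South (9, 6): covers {Ashton, Brookfield, Denby, Elwood, Fenton, Holt, Ivins} → 735
  North (4, 11): covers {Brookfield, Calder, Granby, Ivins} → 197
  West (9, 12): covers {Calder, Elwood, Granby, Ivins} → 577
Maximum coverage at South: 735 daily departures.

South, covering 735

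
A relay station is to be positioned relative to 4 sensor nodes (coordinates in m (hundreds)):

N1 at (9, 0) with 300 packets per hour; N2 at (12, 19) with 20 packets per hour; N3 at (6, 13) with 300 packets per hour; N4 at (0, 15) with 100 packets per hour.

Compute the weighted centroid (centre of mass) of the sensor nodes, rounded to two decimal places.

The minimiser of Σwᵢ‖p−pᵢ‖² is the weighted centroid p* = (Σwᵢpᵢ)/(Σwᵢ).
Σwᵢ = 720.
Σwᵢxᵢ = 300·9 + 20·12 + 300·6 + 100·0 = 4740.
Σwᵢyᵢ = 300·0 + 20·19 + 300·13 + 100·15 = 5780.
x* = 4740/720 = 6.58, y* = 5780/720 = 8.03.

(6.58, 8.03)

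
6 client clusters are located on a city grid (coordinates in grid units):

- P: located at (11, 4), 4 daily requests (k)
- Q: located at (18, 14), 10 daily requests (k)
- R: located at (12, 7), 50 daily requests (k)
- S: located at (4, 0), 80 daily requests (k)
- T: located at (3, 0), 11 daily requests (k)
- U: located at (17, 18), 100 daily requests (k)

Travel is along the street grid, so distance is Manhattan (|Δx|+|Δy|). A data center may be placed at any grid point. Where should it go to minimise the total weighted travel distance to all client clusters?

Manhattan distance separates: Σwᵢ(|x−xᵢ|+|y−yᵢ|) = Σwᵢ|x−xᵢ| + Σwᵢ|y−yᵢ|, so x and y are optimised independently as 1-D weighted medians.
Total weight W = 255; half = 127.5.
x-coordinate, sorted with cumulative weight:
  x=3 (T, w=11) cum 11
  x=4 (S, w=80) cum 91
  x=11 (P, w=4) cum 95
  x=12 (R, w=50) cum 145  ← median
  x=17 (U, w=100) cum 245
  x=18 (Q, w=10) cum 255
⇒ x* = 12
y-coordinate, sorted with cumulative weight:
  y=0 (S, w=80) cum 80
  y=0 (T, w=11) cum 91
  y=4 (P, w=4) cum 95
  y=7 (R, w=50) cum 145  ← median
  y=14 (Q, w=10) cum 155
  y=18 (U, w=100) cum 255
⇒ y* = 7

(12, 7)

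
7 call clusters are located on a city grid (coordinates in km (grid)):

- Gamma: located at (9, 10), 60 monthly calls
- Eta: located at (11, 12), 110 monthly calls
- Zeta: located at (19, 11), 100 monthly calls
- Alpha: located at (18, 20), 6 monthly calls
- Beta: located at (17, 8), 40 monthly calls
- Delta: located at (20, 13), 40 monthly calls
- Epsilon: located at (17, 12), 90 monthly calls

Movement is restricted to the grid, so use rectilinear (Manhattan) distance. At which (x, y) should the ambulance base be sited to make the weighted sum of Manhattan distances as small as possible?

Manhattan distance separates: Σwᵢ(|x−xᵢ|+|y−yᵢ|) = Σwᵢ|x−xᵢ| + Σwᵢ|y−yᵢ|, so x and y are optimised independently as 1-D weighted medians.
Total weight W = 446; half = 223.
x-coordinate, sorted with cumulative weight:
  x=9 (Gamma, w=60) cum 60
  x=11 (Eta, w=110) cum 170
  x=17 (Beta, w=40) cum 210
  x=17 (Epsilon, w=90) cum 300  ← median
  x=18 (Alpha, w=6) cum 306
  x=19 (Zeta, w=100) cum 406
  x=20 (Delta, w=40) cum 446
⇒ x* = 17
y-coordinate, sorted with cumulative weight:
  y=8 (Beta, w=40) cum 40
  y=10 (Gamma, w=60) cum 100
  y=11 (Zeta, w=100) cum 200
  y=12 (Eta, w=110) cum 310  ← median
  y=12 (Epsilon, w=90) cum 400
  y=13 (Delta, w=40) cum 440
  y=20 (Alpha, w=6) cum 446
⇒ y* = 12

(17, 12)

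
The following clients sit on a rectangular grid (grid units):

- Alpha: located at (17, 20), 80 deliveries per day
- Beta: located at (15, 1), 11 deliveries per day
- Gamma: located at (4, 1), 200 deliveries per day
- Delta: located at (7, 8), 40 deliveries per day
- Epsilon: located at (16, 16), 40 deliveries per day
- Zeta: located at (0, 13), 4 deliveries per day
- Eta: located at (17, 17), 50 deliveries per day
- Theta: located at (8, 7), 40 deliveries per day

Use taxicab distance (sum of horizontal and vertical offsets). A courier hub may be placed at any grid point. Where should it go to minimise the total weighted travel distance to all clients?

(7, 7)

Manhattan distance separates: Σwᵢ(|x−xᵢ|+|y−yᵢ|) = Σwᵢ|x−xᵢ| + Σwᵢ|y−yᵢ|, so x and y are optimised independently as 1-D weighted medians.
Total weight W = 465; half = 232.5.
x-coordinate, sorted with cumulative weight:
  x=0 (Zeta, w=4) cum 4
  x=4 (Gamma, w=200) cum 204
  x=7 (Delta, w=40) cum 244  ← median
  x=8 (Theta, w=40) cum 284
  x=15 (Beta, w=11) cum 295
  x=16 (Epsilon, w=40) cum 335
  x=17 (Alpha, w=80) cum 415
  x=17 (Eta, w=50) cum 465
⇒ x* = 7
y-coordinate, sorted with cumulative weight:
  y=1 (Beta, w=11) cum 11
  y=1 (Gamma, w=200) cum 211
  y=7 (Theta, w=40) cum 251  ← median
  y=8 (Delta, w=40) cum 291
  y=13 (Zeta, w=4) cum 295
  y=16 (Epsilon, w=40) cum 335
  y=17 (Eta, w=50) cum 385
  y=20 (Alpha, w=80) cum 465
⇒ y* = 7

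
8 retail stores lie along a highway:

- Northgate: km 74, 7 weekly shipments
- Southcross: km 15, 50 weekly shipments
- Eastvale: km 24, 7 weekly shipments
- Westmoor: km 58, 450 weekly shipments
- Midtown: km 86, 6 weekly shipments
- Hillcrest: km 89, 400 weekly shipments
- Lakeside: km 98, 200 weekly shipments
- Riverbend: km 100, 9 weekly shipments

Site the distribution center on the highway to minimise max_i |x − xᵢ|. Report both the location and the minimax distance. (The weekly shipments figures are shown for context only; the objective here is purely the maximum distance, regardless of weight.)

location 57.5, max distance 42.5

The 1-center on a line is the midpoint of the two extreme points: leftmost at 15, rightmost at 100.
Optimal location = (15 + 100)/2 = 57.5; maximum distance = (100 − 15)/2 = 42.5.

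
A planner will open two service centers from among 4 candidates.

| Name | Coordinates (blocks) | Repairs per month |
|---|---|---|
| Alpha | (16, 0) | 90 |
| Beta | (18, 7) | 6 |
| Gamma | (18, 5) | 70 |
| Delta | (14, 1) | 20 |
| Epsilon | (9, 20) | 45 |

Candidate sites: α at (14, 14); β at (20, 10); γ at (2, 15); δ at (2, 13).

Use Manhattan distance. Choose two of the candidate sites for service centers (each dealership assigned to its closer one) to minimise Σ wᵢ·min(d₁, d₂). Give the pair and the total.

Evaluate every pair (each demand assigned to the nearer of the two):
  {α, β}: total = 2535
  {β, γ}: total = 2620
  {β, δ}: total = 2710
  {α, γ}: total = 3171
  {α, δ}: total = 3171
  {γ, δ}: total = 5262
Best pair: {α, β} with total 2535.

{α, β}, total 2535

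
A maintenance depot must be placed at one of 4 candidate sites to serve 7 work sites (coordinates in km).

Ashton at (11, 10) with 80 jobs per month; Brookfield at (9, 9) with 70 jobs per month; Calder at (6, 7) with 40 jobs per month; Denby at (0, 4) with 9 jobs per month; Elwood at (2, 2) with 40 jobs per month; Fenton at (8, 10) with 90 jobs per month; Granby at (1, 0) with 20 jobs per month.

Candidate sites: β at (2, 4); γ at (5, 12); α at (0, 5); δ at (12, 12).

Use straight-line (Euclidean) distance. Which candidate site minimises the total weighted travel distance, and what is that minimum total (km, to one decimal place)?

γ, total 2139.9 km

Total weighted distance at each candidate:
  β (2, 4): total = 2611.6
  γ (5, 12): total = 2139.9
  α (0, 5): total = 3013.3
  δ (12, 12): total = 2211.8
Minimum is at γ with total 2139.9 km.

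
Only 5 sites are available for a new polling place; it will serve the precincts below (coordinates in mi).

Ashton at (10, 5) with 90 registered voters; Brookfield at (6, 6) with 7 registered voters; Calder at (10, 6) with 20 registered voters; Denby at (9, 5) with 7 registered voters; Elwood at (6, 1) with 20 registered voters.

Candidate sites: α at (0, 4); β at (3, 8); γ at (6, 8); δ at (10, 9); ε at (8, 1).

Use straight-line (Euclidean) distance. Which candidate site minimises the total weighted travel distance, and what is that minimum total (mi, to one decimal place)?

ε, total 616.8 mi

Total weighted distance at each candidate:
  α (0, 4): total = 1350.3
  β (3, 8): total = 1055.5
  γ (6, 8): total = 723.1
  δ (10, 9): total = 662.7
  ε (8, 1): total = 616.8
Minimum is at ε with total 616.8 mi.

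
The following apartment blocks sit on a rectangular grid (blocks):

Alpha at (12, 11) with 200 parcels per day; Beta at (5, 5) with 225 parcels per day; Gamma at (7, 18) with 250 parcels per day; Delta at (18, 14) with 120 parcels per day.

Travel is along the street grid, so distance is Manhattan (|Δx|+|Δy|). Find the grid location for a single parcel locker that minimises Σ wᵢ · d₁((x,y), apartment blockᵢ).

(7, 11)

Manhattan distance separates: Σwᵢ(|x−xᵢ|+|y−yᵢ|) = Σwᵢ|x−xᵢ| + Σwᵢ|y−yᵢ|, so x and y are optimised independently as 1-D weighted medians.
Total weight W = 795; half = 397.5.
x-coordinate, sorted with cumulative weight:
  x=5 (Beta, w=225) cum 225
  x=7 (Gamma, w=250) cum 475  ← median
  x=12 (Alpha, w=200) cum 675
  x=18 (Delta, w=120) cum 795
⇒ x* = 7
y-coordinate, sorted with cumulative weight:
  y=5 (Beta, w=225) cum 225
  y=11 (Alpha, w=200) cum 425  ← median
  y=14 (Delta, w=120) cum 545
  y=18 (Gamma, w=250) cum 795
⇒ y* = 11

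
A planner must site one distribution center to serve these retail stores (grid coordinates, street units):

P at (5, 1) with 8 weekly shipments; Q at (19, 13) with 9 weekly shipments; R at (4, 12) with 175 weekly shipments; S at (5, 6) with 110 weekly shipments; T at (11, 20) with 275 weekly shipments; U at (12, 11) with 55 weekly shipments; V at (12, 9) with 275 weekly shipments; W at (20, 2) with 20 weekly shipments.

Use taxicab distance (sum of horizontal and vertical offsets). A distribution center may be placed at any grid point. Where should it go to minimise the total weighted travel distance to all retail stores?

Manhattan distance separates: Σwᵢ(|x−xᵢ|+|y−yᵢ|) = Σwᵢ|x−xᵢ| + Σwᵢ|y−yᵢ|, so x and y are optimised independently as 1-D weighted medians.
Total weight W = 927; half = 463.5.
x-coordinate, sorted with cumulative weight:
  x=4 (R, w=175) cum 175
  x=5 (P, w=8) cum 183
  x=5 (S, w=110) cum 293
  x=11 (T, w=275) cum 568  ← median
  x=12 (U, w=55) cum 623
  x=12 (V, w=275) cum 898
  x=19 (Q, w=9) cum 907
  x=20 (W, w=20) cum 927
⇒ x* = 11
y-coordinate, sorted with cumulative weight:
  y=1 (P, w=8) cum 8
  y=2 (W, w=20) cum 28
  y=6 (S, w=110) cum 138
  y=9 (V, w=275) cum 413
  y=11 (U, w=55) cum 468  ← median
  y=12 (R, w=175) cum 643
  y=13 (Q, w=9) cum 652
  y=20 (T, w=275) cum 927
⇒ y* = 11

(11, 11)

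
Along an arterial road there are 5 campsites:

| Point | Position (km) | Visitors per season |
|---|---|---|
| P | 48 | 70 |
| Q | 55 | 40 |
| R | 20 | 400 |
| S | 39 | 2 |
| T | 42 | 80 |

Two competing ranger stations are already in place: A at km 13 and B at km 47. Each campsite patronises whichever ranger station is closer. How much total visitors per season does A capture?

The indifferent point is the midpoint (13+47)/2 = 30; campsites left of it (closer to A at 13) go to A, those right go to B.
  R at 20 (w=400) → A
  S at 39 (w=2) → B
  T at 42 (w=80) → B
  P at 48 (w=70) → B
  Q at 55 (w=40) → B
A captures 400; B captures 192.

400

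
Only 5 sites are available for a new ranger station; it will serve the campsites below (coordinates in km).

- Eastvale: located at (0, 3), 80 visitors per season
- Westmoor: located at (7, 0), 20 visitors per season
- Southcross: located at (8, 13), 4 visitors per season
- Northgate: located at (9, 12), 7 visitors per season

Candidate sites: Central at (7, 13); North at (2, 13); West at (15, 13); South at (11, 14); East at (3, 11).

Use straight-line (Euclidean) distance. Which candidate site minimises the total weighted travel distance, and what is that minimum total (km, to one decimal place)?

Total weighted distance at each candidate:
  Central (7, 13): total = 1256.2
  North (2, 13): total = 1167.9
  West (15, 13): total = 1818.1
  South (11, 14): total = 1568.2
  East (3, 11): total = 981.7
Minimum is at East with total 981.7 km.

East, total 981.7 km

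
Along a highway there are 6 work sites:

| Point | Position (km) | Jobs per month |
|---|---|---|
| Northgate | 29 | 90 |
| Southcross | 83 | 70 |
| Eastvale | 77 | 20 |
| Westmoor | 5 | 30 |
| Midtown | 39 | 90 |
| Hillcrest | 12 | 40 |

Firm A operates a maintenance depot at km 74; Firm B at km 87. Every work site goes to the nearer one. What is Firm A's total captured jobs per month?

270

The indifferent point is the midpoint (74+87)/2 = 80.5; work sites left of it (closer to Firm A at 74) go to Firm A, those right go to Firm B.
  Westmoor at 5 (w=30) → Firm A
  Hillcrest at 12 (w=40) → Firm A
  Northgate at 29 (w=90) → Firm A
  Midtown at 39 (w=90) → Firm A
  Eastvale at 77 (w=20) → Firm A
  Southcross at 83 (w=70) → Firm B
Firm A captures 270; Firm B captures 70.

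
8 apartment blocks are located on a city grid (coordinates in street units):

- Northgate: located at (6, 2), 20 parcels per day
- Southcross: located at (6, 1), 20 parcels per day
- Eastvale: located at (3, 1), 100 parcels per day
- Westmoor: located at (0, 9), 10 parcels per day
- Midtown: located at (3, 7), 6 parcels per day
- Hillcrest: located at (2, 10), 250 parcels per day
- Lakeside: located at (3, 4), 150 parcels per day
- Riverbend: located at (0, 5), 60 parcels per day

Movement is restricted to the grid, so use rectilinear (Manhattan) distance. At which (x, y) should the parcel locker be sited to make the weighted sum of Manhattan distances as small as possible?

(2, 5)

Manhattan distance separates: Σwᵢ(|x−xᵢ|+|y−yᵢ|) = Σwᵢ|x−xᵢ| + Σwᵢ|y−yᵢ|, so x and y are optimised independently as 1-D weighted medians.
Total weight W = 616; half = 308.
x-coordinate, sorted with cumulative weight:
  x=0 (Westmoor, w=10) cum 10
  x=0 (Riverbend, w=60) cum 70
  x=2 (Hillcrest, w=250) cum 320  ← median
  x=3 (Eastvale, w=100) cum 420
  x=3 (Midtown, w=6) cum 426
  x=3 (Lakeside, w=150) cum 576
  x=6 (Northgate, w=20) cum 596
  x=6 (Southcross, w=20) cum 616
⇒ x* = 2
y-coordinate, sorted with cumulative weight:
  y=1 (Southcross, w=20) cum 20
  y=1 (Eastvale, w=100) cum 120
  y=2 (Northgate, w=20) cum 140
  y=4 (Lakeside, w=150) cum 290
  y=5 (Riverbend, w=60) cum 350  ← median
  y=7 (Midtown, w=6) cum 356
  y=9 (Westmoor, w=10) cum 366
  y=10 (Hillcrest, w=250) cum 616
⇒ y* = 5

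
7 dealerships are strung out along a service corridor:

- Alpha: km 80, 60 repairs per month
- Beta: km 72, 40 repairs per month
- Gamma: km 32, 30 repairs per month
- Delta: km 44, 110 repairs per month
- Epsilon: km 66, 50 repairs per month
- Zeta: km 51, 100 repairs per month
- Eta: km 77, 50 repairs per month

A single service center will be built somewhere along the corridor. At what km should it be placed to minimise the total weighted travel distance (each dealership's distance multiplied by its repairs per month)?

For a sum of weighted absolute distances on a line, the optimum is the weighted median (not the mean). Total weight W = 440; half-weight = 220.
Sort by position and accumulate weight:
  km 32 (Gamma, w=30) → cum 30
  km 44 (Delta, w=110) → cum 140
  km 51 (Zeta, w=100) → cum 240  ≥ 220 → median here
  km 66 (Epsilon, w=50) → cum 290
  km 72 (Beta, w=40) → cum 330
  km 77 (Eta, w=50) → cum 380
  km 80 (Alpha, w=60) → cum 440
Optimal location: km 51.

x = 51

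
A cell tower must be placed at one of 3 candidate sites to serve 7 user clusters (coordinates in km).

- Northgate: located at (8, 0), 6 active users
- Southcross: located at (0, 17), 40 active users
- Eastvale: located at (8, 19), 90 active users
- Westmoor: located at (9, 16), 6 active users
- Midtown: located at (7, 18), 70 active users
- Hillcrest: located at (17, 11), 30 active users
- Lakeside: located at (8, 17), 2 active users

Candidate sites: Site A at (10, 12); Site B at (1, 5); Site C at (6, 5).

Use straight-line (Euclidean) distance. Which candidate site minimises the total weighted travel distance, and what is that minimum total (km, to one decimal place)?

Total weighted distance at each candidate:
  Site A (10, 12): total = 1892.6
  Site B (1, 5): total = 3566.3
  Site C (6, 5): total = 3223.1
Minimum is at Site A with total 1892.6 km.

Site A, total 1892.6 km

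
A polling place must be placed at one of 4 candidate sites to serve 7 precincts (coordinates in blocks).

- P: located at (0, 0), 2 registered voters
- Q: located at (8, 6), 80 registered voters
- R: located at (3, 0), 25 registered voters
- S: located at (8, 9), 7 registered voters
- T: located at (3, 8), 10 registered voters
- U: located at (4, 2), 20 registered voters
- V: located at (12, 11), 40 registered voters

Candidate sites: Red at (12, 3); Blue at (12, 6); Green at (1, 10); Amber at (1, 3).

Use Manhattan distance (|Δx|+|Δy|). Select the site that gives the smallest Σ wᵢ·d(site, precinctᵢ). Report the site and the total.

Total weighted distance at each candidate:
  Red (12, 3): total = 1600
  Blue (12, 6): total = 1330
  Green (1, 10): total = 1998
  Amber (1, 3): total = 1934
Minimum is at Blue with total 1330 blocks.

Blue, total 1330 blocks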